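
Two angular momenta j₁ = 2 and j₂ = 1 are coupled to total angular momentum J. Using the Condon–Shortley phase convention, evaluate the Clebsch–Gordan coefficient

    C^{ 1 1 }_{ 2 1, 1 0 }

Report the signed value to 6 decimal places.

√[3·2!2!0!/5! · 3!1!1!1!2!0!] = √(6/5)
  +(−1)^1/∏(1,1,0,0,2,0)! = -1/2  (running -1/2)
⟨..|..⟩ = √(6/5)·(-1/2) = -0.547723

−√(3/10) ≈ -0.547723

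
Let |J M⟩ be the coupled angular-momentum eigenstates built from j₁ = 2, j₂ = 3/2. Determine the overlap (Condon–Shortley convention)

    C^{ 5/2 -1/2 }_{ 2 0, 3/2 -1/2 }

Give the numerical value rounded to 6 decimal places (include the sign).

triangle: 1!*3!*2!/7! = 12/5040
(j±m)!: 2!*2!*1!*2!*2!*3! = 96
prefactor² = (2J+1)*Δ*N² = 48/35
  k=0: +1/(0!*1!*2!*1!*1!*1!) = 1/2
  k=1: −1/(1!*0!*1!*0!*2!*2!) = -1/4
Σ = 1/4  ⇒  CG² = 48/35*1/4² = 3/35
CG = +√(3/35) = +0.292770

+√(3/35) ≈ +0.292770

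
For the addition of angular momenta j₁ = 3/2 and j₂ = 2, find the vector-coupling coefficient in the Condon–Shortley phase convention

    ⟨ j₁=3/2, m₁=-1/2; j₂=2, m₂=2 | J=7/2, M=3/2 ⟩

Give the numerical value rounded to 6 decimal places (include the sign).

√[8·0!3!4!/8! · 1!2!4!0!5!2!] = √(2304/7)
  +(−1)^0/∏(0,0,2,4,1,0)! = 1/48  (running 1/48)
⟨..|..⟩ = √(2304/7)·(1/48) = +0.377964

+√(1/7) = +0.377964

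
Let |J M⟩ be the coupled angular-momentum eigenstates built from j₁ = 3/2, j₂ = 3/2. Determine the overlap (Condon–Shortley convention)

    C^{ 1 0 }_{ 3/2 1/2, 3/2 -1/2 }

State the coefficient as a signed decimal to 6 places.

−√(1/20) ≈ -0.223607

j₁+j₂−J=2  J+j₁−j₂=1  J−j₁+j₂=1  j₁+j₂+J+1=5
(j₁±m₁, j₂±m₂, J±M) = (2,1,1,2,1,1)
P² = 1/5
sum k=0..1:
  [0] +1/2 = 1/2
  [1] −1/1 = -1
S = -1/2
C² = P²·S² = 1/20 ; C = -0.223607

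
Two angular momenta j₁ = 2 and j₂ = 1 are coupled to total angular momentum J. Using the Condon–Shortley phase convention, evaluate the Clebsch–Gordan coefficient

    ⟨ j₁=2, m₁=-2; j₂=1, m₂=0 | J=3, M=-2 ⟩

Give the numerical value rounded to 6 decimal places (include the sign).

triangle: 0!×4!×2!/7! = 48/5040
(j±m)!: 0!×4!×1!×1!×1!×5! = 2880
prefactor² = (2J+1)×Δ×N² = 192
  k=0: +1/(0!×0!×4!×1!×0!×1!) = 1/24
Σ = 1/24  ⇒  CG² = 192×1/24² = 1/3
CG = +√(1/3) = +0.577350

+0.577350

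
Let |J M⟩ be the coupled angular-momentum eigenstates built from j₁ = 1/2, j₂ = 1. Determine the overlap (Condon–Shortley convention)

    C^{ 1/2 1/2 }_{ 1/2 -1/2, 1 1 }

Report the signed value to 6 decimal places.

−√(2/3) = -0.816497

j₁+j₂−J=1  J+j₁−j₂=0  J−j₁+j₂=1  j₁+j₂+J+1=3
(j₁±m₁, j₂±m₂, J±M) = (0,1,2,0,1,0)
P² = 2/3
sum k=1..1:
  [1] −1/1 = -1
S = -1
C² = P²·S² = 2/3 ; C = -0.816497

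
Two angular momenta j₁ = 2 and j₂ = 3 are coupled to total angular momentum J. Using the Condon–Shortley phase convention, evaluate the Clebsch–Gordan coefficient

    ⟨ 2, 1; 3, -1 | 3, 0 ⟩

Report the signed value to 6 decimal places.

+√(1/30) = +0.182574

triangle: 2!·2!·4!/9! = 96/362880
(j±m)!: 3!·1!·2!·4!·3!·3! = 10368
prefactor² = (2J+1)·Δ·N² = 96/5
  k=0: +1/(0!·2!·1!·2!·1!·2!) = 1/8
  k=1: −1/(1!·1!·0!·1!·2!·3!) = -1/12
Σ = 1/24  ⇒  CG² = 96/5·1/24² = 1/30
CG = +√(1/30) = +0.182574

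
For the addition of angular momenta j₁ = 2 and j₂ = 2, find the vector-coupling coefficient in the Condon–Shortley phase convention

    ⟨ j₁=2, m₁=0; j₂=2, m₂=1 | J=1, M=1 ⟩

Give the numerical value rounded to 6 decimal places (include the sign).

triangle: 3!·1!·1!/6! = 6/720
(j±m)!: 2!·2!·3!·1!·2!·0! = 48
prefactor² = (2J+1)·Δ·N² = 6/5
  k=2: +1/(2!·1!·0!·1!·1!·0!) = 1/2
Σ = 1/2  ⇒  CG² = 6/5·1/2² = 3/10
CG = +√(3/10) = +0.547723

+√(3/10) ≈ +0.547723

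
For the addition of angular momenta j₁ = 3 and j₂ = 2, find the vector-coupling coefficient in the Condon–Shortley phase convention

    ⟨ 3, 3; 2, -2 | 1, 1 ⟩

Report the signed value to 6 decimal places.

triangle: 4!×2!×0!/7! = 48/5040
(j±m)!: 6!×0!×0!×4!×2!×0! = 34560
prefactor² = (2J+1)×Δ×N² = 6912/7
  k=0: +1/(0!×4!×0!×0!×2!×0!) = 1/48
Σ = 1/48  ⇒  CG² = 6912/7×1/48² = 3/7
CG = +√(3/7) = +0.654654

+√(3/7) ≈ +0.654654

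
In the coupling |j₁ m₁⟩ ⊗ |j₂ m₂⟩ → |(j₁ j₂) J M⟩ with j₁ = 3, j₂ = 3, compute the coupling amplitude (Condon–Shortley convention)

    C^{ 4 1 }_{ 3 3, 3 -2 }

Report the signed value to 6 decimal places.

+√(15/77) ≈ +0.441367

√[9·2!4!4!/11! · 6!0!1!5!5!3!] = √(1244160/77)
  +(−1)^0/∏(0,2,0,1,4,3)! = 1/288  (running 1/288)
⟨..|..⟩ = √(1244160/77)·(1/288) = +0.441367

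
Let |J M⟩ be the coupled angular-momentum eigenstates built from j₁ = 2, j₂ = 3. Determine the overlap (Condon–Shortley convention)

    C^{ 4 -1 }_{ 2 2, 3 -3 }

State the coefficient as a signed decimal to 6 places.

j₁+j₂−J=1  J+j₁−j₂=3  J−j₁+j₂=5  j₁+j₂+J+1=10
(j₁±m₁, j₂±m₂, J±M) = (4,0,0,6,3,5)
P² = 155520/7
sum k=0..0:
  [0] +1/720 = 1/720
S = 1/720
C² = P²·S² = 3/70 ; C = +0.207020

+√(3/70) = +0.207020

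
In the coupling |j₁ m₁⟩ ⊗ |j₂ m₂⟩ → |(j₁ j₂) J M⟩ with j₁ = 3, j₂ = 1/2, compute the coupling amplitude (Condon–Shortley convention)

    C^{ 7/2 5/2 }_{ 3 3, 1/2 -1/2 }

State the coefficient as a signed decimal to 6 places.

j₁+j₂−J=0  J+j₁−j₂=6  J−j₁+j₂=1  j₁+j₂+J+1=8
(j₁±m₁, j₂±m₂, J±M) = (6,0,0,1,6,1)
P² = 518400/7
sum k=0..0:
  [0] +1/720 = 1/720
S = 1/720
C² = P²·S² = 1/7 ; C = +0.377964

+√(1/7) ≈ +0.377964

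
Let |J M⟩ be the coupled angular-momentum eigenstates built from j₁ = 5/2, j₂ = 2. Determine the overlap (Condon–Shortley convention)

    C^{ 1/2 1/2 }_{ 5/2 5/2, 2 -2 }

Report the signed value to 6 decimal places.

+0.577350  (= +√(1/3))

j₁+j₂−J=4  J+j₁−j₂=1  J−j₁+j₂=0  j₁+j₂+J+1=6
(j₁±m₁, j₂±m₂, J±M) = (5,0,0,4,1,0)
P² = 192
sum k=0..0:
  [0] +1/24 = 1/24
S = 1/24
C² = P²·S² = 1/3 ; C = +0.577350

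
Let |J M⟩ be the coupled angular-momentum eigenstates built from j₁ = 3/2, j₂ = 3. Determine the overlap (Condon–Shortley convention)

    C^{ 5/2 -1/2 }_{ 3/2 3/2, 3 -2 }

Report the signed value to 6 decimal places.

triangle: 2!×1!×4!/8! = 48/40320
(j±m)!: 3!×0!×1!×5!×2!×3! = 8640
prefactor² = (2J+1)×Δ×N² = 432/7
  k=0: +1/(0!×2!×0!×1!×1!×3!) = 1/12
Σ = 1/12  ⇒  CG² = 432/7×1/12² = 3/7
CG = +√(3/7) = +0.654654

+0.654654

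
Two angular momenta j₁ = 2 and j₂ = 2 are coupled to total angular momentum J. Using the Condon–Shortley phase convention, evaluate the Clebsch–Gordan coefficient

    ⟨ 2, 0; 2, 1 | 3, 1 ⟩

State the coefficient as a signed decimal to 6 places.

triangle: 1!·3!·3!/8! = 36/40320
(j±m)!: 2!·2!·3!·1!·4!·2! = 1152
prefactor² = (2J+1)·Δ·N² = 36/5
  k=0: +1/(0!·1!·2!·3!·1!·0!) = 1/12
  k=1: −1/(1!·0!·1!·2!·2!·1!) = -1/4
Σ = -1/6  ⇒  CG² = 36/5·(-1/6)² = 1/5
CG = −√(1/5) = -0.447214

-0.447214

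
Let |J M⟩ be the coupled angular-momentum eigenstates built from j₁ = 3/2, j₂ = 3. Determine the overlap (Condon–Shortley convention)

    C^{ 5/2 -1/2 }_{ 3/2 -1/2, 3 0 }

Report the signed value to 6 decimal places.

−√(6/35) ≈ -0.414039

j₁+j₂−J=2  J+j₁−j₂=1  J−j₁+j₂=4  j₁+j₂+J+1=8
(j₁±m₁, j₂±m₂, J±M) = (1,2,3,3,2,3)
P² = 216/35
sum k=1..2:
  [1] −1/4 = -1/4
  [2] +1/12 = 1/12
S = -1/6
C² = P²·S² = 6/35 ; C = -0.414039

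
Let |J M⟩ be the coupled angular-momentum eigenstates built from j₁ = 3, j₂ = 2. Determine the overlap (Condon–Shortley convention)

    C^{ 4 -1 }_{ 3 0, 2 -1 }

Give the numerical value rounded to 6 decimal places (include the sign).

triangle: 1!×5!×3!/10! = 720/3628800
(j±m)!: 3!×3!×1!×3!×3!×5! = 155520
prefactor² = (2J+1)×Δ×N² = 1944/7
  k=0: +1/(0!×1!×3!×1!×2!×2!) = 1/24
  k=1: −1/(1!×0!×2!×0!×3!×3!) = -1/72
Σ = 1/36  ⇒  CG² = 1944/7×1/36² = 3/14
CG = +√(3/14) = +0.462910

+0.462910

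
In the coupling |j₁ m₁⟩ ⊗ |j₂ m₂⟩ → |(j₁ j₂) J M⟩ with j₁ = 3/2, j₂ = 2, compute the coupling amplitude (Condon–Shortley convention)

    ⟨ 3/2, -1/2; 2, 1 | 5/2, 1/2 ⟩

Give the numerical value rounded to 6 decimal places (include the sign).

√[6·1!2!3!/7! · 1!2!3!1!3!2!] = √(72/35)
  +(−1)^0/∏(0,1,2,3,0,0)! = 1/12  (running 1/12)
  +(−1)^1/∏(1,0,1,2,1,1)! = -1/2  (running -5/12)
⟨..|..⟩ = √(72/35)·(-5/12) = -0.597614

-0.597614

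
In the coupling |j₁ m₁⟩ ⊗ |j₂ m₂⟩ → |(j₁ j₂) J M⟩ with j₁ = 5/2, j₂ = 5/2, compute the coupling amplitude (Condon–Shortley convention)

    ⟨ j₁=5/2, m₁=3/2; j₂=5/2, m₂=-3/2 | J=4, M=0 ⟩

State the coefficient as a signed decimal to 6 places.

j₁+j₂−J=1  J+j₁−j₂=4  J−j₁+j₂=4  j₁+j₂+J+1=10
(j₁±m₁, j₂±m₂, J±M) = (4,1,1,4,4,4)
P² = 82944/175
sum k=0..1:
  [0] +1/36 = 1/36
  [1] −1/576 = -1/576
S = 5/192
C² = P²·S² = 9/28 ; C = +0.566947

+√(9/28) = +0.566947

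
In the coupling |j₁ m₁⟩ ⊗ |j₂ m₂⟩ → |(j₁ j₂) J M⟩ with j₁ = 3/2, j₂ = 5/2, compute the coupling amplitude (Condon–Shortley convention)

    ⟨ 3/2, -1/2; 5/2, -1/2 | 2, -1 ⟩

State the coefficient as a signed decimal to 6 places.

-0.545545

√[5·2!1!3!/7! · 1!2!2!3!1!3!] = √(12/7)
  +(−1)^1/∏(1,1,1,1,0,2)! = -1/2  (running -1/2)
  +(−1)^2/∏(2,0,0,0,1,3)! = 1/12  (running -5/12)
⟨..|..⟩ = √(12/7)·(-5/12) = -0.545545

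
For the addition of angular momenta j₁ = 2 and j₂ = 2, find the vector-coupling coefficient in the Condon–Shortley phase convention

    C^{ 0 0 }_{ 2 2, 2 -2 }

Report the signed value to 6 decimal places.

+√(1/5) = +0.447214

j₁+j₂−J=4  J+j₁−j₂=0  J−j₁+j₂=0  j₁+j₂+J+1=5
(j₁±m₁, j₂±m₂, J±M) = (4,0,0,4,0,0)
P² = 576/5
sum k=0..0:
  [0] +1/24 = 1/24
S = 1/24
C² = P²·S² = 1/5 ; C = +0.447214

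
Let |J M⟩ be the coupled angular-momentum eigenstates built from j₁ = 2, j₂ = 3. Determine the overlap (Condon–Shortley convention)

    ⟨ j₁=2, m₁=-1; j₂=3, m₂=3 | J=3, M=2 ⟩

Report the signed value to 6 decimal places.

√[7·2!2!4!/9! · 1!3!6!0!5!1!] = √(960)
  +(−1)^2/∏(2,0,1,4,1,0)! = 1/48  (running 1/48)
⟨..|..⟩ = √(960)·(1/48) = +0.645497

+√(5/12) = +0.645497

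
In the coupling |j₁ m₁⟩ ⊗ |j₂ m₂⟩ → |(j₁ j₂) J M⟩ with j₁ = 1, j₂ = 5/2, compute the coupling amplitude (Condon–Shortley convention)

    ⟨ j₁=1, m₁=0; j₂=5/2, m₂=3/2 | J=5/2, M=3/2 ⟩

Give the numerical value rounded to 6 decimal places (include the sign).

j₁+j₂−J=1  J+j₁−j₂=1  J−j₁+j₂=4  j₁+j₂+J+1=7
(j₁±m₁, j₂±m₂, J±M) = (1,1,4,1,4,1)
P² = 576/35
sum k=0..1:
  [0] +1/24 = 1/24
  [1] −1/6 = -1/6
S = -1/8
C² = P²·S² = 9/35 ; C = -0.507093

-0.507093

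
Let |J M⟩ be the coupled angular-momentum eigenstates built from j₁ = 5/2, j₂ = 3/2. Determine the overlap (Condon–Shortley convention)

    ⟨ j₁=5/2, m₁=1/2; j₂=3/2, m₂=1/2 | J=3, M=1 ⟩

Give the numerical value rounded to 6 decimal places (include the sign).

-0.129099

√[7·1!4!2!/8! · 3!2!2!1!4!2!] = √(48/5)
  +(−1)^0/∏(0,1,2,2,2,0)! = 1/8  (running 1/8)
  +(−1)^1/∏(1,0,1,1,3,1)! = -1/6  (running -1/24)
⟨..|..⟩ = √(48/5)·(-1/24) = -0.129099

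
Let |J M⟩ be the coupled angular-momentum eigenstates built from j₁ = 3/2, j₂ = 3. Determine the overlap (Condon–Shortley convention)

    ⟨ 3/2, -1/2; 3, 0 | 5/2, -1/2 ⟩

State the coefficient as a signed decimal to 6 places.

-0.414039  (= −√(6/35))

√[6·2!1!4!/8! · 1!2!3!3!2!3!] = √(216/35)
  +(−1)^1/∏(1,1,1,2,0,2)! = -1/4  (running -1/4)
  +(−1)^2/∏(2,0,0,1,1,3)! = 1/12  (running -1/6)
⟨..|..⟩ = √(216/35)·(-1/6) = -0.414039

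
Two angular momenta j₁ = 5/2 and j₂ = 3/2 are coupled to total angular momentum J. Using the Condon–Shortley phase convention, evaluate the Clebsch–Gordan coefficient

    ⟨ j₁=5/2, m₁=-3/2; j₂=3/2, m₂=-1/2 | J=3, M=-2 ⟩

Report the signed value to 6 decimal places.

−√(1/12) = -0.288675

triangle: 1!×4!×2!/8! = 48/40320
(j±m)!: 1!×4!×1!×2!×1!×5! = 5760
prefactor² = (2J+1)×Δ×N² = 48
  k=0: +1/(0!×1!×4!×1!×0!×1!) = 1/24
  k=1: −1/(1!×0!×3!×0!×1!×2!) = -1/12
Σ = -1/24  ⇒  CG² = 48×(-1/24)² = 1/12
CG = −√(1/12) = -0.288675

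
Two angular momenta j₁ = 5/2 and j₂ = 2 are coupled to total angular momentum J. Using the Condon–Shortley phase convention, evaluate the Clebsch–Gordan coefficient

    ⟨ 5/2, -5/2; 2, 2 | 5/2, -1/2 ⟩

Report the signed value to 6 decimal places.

√[6·2!3!2!/8! · 0!5!4!0!2!3!] = √(864/7)
  +(−1)^2/∏(2,0,3,2,0,0)! = 1/24  (running 1/24)
⟨..|..⟩ = √(864/7)·(1/24) = +0.462910

+√(3/14) ≈ +0.462910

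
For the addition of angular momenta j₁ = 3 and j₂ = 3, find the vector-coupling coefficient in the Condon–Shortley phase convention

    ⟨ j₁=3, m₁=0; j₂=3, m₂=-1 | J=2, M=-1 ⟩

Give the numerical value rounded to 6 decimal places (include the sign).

√[5·4!2!2!/9! · 3!3!2!4!1!3!] = √(96/7)
  +(−1)^1/∏(1,3,2,1,0,1)! = -1/12  (running -1/12)
  +(−1)^2/∏(2,2,1,0,1,2)! = 1/8  (running 1/24)
⟨..|..⟩ = √(96/7)·(1/24) = +0.154303

+√(1/42) ≈ +0.154303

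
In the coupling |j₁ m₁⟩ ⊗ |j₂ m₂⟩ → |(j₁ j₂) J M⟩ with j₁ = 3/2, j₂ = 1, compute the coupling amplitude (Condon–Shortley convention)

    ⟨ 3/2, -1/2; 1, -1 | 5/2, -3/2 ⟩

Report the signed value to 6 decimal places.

+0.774597

√[6·0!3!2!/6! · 1!2!0!2!1!4!] = √(48/5)
  +(−1)^0/∏(0,0,2,0,1,2)! = 1/4  (running 1/4)
⟨..|..⟩ = √(48/5)·(1/4) = +0.774597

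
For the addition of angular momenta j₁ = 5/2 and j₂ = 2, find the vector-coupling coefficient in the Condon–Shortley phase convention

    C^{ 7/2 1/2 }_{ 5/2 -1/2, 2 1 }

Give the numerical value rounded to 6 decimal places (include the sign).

j₁+j₂−J=1  J+j₁−j₂=4  J−j₁+j₂=3  j₁+j₂+J+1=9
(j₁±m₁, j₂±m₂, J±M) = (2,3,3,1,4,3)
P² = 1152/35
sum k=0..1:
  [0] +1/36 = 1/36
  [1] −1/8 = -1/8
S = -7/72
C² = P²·S² = 14/45 ; C = -0.557773

-0.557773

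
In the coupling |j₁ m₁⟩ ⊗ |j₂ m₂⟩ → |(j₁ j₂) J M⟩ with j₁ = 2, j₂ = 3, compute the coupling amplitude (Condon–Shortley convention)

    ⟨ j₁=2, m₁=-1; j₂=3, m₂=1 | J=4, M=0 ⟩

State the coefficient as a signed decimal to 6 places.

triangle: 1!*3!*5!/10! = 720/3628800
(j±m)!: 1!*3!*4!*2!*4!*4! = 165888
prefactor² = (2J+1)*Δ*N² = 10368/35
  k=0: +1/(0!*1!*3!*4!*0!*1!) = 1/144
  k=1: −1/(1!*0!*2!*3!*1!*2!) = -1/24
Σ = -5/144  ⇒  CG² = 10368/35*(-5/144)² = 5/14
CG = −√(5/14) = -0.597614

-0.597614  (= −√(5/14))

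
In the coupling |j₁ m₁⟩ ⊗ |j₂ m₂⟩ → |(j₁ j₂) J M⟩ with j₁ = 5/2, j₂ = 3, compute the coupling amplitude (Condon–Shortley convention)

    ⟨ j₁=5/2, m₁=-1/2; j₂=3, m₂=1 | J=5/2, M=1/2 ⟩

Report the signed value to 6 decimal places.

√[6·3!2!3!/9! · 2!3!4!2!3!2!] = √(288/35)
  +(−1)^1/∏(1,2,2,3,0,0)! = -1/24  (running -1/24)
  +(−1)^2/∏(2,1,1,2,1,1)! = 1/4  (running 5/24)
  +(−1)^3/∏(3,0,0,1,2,2)! = -1/24  (running 1/6)
⟨..|..⟩ = √(288/35)·(1/6) = +0.478091

+√(8/35) ≈ +0.478091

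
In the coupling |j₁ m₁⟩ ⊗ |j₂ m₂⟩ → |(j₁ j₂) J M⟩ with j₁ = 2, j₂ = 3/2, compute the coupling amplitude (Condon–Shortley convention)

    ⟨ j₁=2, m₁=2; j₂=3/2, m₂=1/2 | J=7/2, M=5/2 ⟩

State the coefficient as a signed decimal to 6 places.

j₁+j₂−J=0  J+j₁−j₂=4  J−j₁+j₂=3  j₁+j₂+J+1=8
(j₁±m₁, j₂±m₂, J±M) = (4,0,2,1,6,1)
P² = 6912/7
sum k=0..0:
  [0] +1/48 = 1/48
S = 1/48
C² = P²·S² = 3/7 ; C = +0.654654

+0.654654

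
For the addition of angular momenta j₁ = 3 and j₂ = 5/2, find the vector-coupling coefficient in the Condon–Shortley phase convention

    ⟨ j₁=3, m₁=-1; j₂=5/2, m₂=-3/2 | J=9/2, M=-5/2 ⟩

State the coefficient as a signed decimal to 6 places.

j₁+j₂−J=1  J+j₁−j₂=5  J−j₁+j₂=4  j₁+j₂+J+1=11
(j₁±m₁, j₂±m₂, J±M) = (2,4,1,4,2,7)
P² = 92160/11
sum k=0..1:
  [0] +1/144 = 1/144
  [1] −1/288 = -1/288
S = 1/288
C² = P²·S² = 10/99 ; C = +0.317821

+0.317821  (= +√(10/99))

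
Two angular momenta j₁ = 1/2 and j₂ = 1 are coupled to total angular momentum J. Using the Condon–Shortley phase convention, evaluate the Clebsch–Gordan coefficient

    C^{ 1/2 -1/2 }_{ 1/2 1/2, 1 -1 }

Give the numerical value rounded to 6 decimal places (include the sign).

j₁+j₂−J=1  J+j₁−j₂=0  J−j₁+j₂=1  j₁+j₂+J+1=3
(j₁±m₁, j₂±m₂, J±M) = (1,0,0,2,0,1)
P² = 2/3
sum k=0..0:
  [0] +1/1 = 1
S = 1
C² = P²·S² = 2/3 ; C = +0.816497

+0.816497  (= +√(2/3))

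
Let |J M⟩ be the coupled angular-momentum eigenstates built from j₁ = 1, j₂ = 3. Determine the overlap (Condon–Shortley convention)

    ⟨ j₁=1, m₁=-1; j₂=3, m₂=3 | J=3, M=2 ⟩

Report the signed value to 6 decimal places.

triangle: 1!*1!*5!/8! = 120/40320
(j±m)!: 0!*2!*6!*0!*5!*1! = 172800
prefactor² = (2J+1)*Δ*N² = 3600
  k=1: −1/(1!*0!*1!*5!*0!*0!) = -1/120
Σ = -1/120  ⇒  CG² = 3600*(-1/120)² = 1/4
CG = −√(1/4) = -0.500000

-0.500000  (= −√(1/4))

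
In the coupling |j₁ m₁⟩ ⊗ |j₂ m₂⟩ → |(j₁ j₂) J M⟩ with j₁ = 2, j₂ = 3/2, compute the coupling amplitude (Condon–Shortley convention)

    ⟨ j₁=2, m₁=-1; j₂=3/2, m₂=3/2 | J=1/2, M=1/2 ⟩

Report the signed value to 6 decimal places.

√[2·3!1!0!/5! · 1!3!3!0!1!0!] = √(18/5)
  +(−1)^3/∏(3,0,0,0,1,0)! = -1/6  (running -1/6)
⟨..|..⟩ = √(18/5)·(-1/6) = -0.316228

-0.316228  (= −√(1/10))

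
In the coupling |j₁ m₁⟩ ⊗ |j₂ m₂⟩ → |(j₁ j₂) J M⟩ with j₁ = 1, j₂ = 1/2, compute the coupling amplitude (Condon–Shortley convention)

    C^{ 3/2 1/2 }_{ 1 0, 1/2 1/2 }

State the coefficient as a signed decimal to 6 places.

+√(2/3) = +0.816497

j₁+j₂−J=0  J+j₁−j₂=2  J−j₁+j₂=1  j₁+j₂+J+1=4
(j₁±m₁, j₂±m₂, J±M) = (1,1,1,0,2,1)
P² = 2/3
sum k=0..0:
  [0] +1/1 = 1
S = 1
C² = P²·S² = 2/3 ; C = +0.816497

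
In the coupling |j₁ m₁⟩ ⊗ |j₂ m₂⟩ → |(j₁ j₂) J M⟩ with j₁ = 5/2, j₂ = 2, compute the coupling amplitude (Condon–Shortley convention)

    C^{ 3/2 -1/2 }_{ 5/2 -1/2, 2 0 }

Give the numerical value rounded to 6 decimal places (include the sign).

√[4·3!2!1!/7! · 2!3!2!2!1!2!] = √(32/35)
  +(−1)^1/∏(1,2,2,1,0,0)! = -1/4  (running -1/4)
  +(−1)^2/∏(2,1,1,0,1,1)! = 1/2  (running 1/4)
⟨..|..⟩ = √(32/35)·(1/4) = +0.239046

+√(2/35) ≈ +0.239046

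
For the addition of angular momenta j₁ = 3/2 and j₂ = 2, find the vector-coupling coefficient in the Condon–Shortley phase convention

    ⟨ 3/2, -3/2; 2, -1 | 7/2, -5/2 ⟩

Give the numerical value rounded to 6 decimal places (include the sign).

j₁+j₂−J=0  J+j₁−j₂=3  J−j₁+j₂=4  j₁+j₂+J+1=8
(j₁±m₁, j₂±m₂, J±M) = (0,3,1,3,1,6)
P² = 5184/7
sum k=0..0:
  [0] +1/36 = 1/36
S = 1/36
C² = P²·S² = 4/7 ; C = +0.755929

+0.755929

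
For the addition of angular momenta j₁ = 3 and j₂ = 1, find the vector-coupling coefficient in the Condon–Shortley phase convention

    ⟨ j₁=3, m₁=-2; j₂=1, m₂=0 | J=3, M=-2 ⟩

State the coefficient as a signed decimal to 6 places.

−√(1/3) = -0.577350

triangle: 1!·5!·1!/8! = 120/40320
(j±m)!: 1!·5!·1!·1!·1!·5! = 14400
prefactor² = (2J+1)·Δ·N² = 300
  k=0: +1/(0!·1!·5!·1!·0!·0!) = 1/120
  k=1: −1/(1!·0!·4!·0!·1!·1!) = -1/24
Σ = -1/30  ⇒  CG² = 300·(-1/30)² = 1/3
CG = −√(1/3) = -0.577350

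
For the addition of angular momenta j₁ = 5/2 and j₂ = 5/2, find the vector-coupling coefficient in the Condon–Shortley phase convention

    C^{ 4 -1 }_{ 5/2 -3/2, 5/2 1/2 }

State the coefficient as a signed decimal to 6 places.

triangle: 1!*4!*4!/10! = 576/3628800
(j±m)!: 1!*4!*3!*2!*3!*5! = 207360
prefactor² = (2J+1)*Δ*N² = 10368/35
  k=0: +1/(0!*1!*4!*3!*0!*1!) = 1/144
  k=1: −1/(1!*0!*3!*2!*1!*2!) = -1/24
Σ = -5/144  ⇒  CG² = 10368/35*(-5/144)² = 5/14
CG = −√(5/14) = -0.597614

−√(5/14) = -0.597614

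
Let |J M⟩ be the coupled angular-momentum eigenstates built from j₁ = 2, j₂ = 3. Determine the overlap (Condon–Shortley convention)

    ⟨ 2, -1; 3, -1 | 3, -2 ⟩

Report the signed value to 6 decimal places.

√[7·2!2!4!/9! · 1!3!2!4!1!5!] = √(64)
  +(−1)^1/∏(1,1,2,1,0,3)! = -1/12  (running -1/12)
  +(−1)^2/∏(2,0,1,0,1,4)! = 1/48  (running -1/16)
⟨..|..⟩ = √(64)·(-1/16) = -0.500000

−√(1/4) ≈ -0.500000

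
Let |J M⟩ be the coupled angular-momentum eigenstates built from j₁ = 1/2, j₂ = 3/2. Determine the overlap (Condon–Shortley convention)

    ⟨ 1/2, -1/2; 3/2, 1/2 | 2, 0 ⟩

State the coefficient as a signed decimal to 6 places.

j₁+j₂−J=0  J+j₁−j₂=1  J−j₁+j₂=3  j₁+j₂+J+1=5
(j₁±m₁, j₂±m₂, J±M) = (0,1,2,1,2,2)
P² = 2
sum k=0..0:
  [0] +1/2 = 1/2
S = 1/2
C² = P²·S² = 1/2 ; C = +0.707107

+√(1/2) = +0.707107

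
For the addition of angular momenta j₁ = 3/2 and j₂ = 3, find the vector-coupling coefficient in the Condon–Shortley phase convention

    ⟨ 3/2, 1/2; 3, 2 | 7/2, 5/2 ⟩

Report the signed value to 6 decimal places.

-0.377964

√[8·1!2!5!/9! · 2!1!5!1!6!1!] = √(6400/7)
  +(−1)^0/∏(0,1,1,5,1,0)! = 1/120  (running 1/120)
  +(−1)^1/∏(1,0,0,4,2,1)! = -1/48  (running -1/80)
⟨..|..⟩ = √(6400/7)·(-1/80) = -0.377964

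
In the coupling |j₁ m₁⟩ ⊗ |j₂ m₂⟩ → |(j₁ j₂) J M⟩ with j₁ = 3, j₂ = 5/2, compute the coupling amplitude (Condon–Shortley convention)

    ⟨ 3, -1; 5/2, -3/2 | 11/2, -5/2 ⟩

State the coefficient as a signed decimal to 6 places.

√[12·0!6!5!/12! · 2!4!1!4!3!8!] = √(6635520/11)
  +(−1)^0/∏(0,0,4,1,2,4)! = 1/1152  (running 1/1152)
⟨..|..⟩ = √(6635520/11)·(1/1152) = +0.674200

+√(5/11) ≈ +0.674200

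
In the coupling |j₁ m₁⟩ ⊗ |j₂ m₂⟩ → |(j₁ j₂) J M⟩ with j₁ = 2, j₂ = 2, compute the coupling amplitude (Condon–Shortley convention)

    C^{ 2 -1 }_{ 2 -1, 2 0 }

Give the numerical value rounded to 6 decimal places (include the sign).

√[5·2!2!2!/7! · 1!3!2!2!1!3!] = √(8/7)
  +(−1)^1/∏(1,1,2,1,0,1)! = -1/2  (running -1/2)
  +(−1)^2/∏(2,0,1,0,1,2)! = 1/4  (running -1/4)
⟨..|..⟩ = √(8/7)·(-1/4) = -0.267261

−√(1/14) ≈ -0.267261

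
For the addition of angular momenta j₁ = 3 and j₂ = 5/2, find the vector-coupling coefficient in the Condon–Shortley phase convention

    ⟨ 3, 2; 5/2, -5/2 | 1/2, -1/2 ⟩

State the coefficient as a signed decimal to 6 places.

+√(1/21) = +0.218218

√[2·5!1!0!/7! · 5!1!0!5!0!1!] = √(4800/7)
  +(−1)^0/∏(0,5,1,0,0,0)! = 1/120  (running 1/120)
⟨..|..⟩ = √(4800/7)·(1/120) = +0.218218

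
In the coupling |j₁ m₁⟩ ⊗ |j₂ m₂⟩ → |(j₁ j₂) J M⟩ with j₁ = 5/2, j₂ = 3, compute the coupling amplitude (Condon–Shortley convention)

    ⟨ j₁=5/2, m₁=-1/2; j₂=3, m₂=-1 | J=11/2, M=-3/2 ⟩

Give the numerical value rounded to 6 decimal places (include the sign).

√[12·0!5!6!/12! · 2!3!2!4!4!7!] = √(1658880/11)
  +(−1)^0/∏(0,0,3,2,2,4)! = 1/576  (running 1/576)
⟨..|..⟩ = √(1658880/11)·(1/576) = +0.674200

+0.674200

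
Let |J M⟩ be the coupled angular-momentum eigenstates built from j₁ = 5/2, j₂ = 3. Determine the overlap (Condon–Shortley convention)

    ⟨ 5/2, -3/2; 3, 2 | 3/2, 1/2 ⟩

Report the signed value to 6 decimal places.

triangle: 4!*1!*2!/8! = 48/40320
(j±m)!: 1!*4!*5!*1!*2!*1! = 5760
prefactor² = (2J+1)*Δ*N² = 192/7
  k=3: −1/(3!*1!*1!*2!*0!*0!) = -1/12
  k=4: +1/(4!*0!*0!*1!*1!*1!) = 1/24
Σ = -1/24  ⇒  CG² = 192/7*(-1/24)² = 1/21
CG = −√(1/21) = -0.218218

-0.218218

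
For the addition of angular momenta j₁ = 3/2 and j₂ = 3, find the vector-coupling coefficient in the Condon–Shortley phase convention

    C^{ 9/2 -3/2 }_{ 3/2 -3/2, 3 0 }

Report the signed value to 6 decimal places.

+√(5/21) ≈ +0.487950

√[10·0!3!6!/10! · 0!3!3!3!3!6!] = √(77760/7)
  +(−1)^0/∏(0,0,3,3,0,3)! = 1/216  (running 1/216)
⟨..|..⟩ = √(77760/7)·(1/216) = +0.487950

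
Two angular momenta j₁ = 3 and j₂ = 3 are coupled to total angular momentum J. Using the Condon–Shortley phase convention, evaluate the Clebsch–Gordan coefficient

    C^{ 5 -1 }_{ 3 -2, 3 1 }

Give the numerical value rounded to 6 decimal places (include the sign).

−√(9/28) = -0.566947

triangle: 1!*5!*5!/12! = 14400/479001600
(j±m)!: 1!*5!*4!*2!*4!*6! = 99532800
prefactor² = (2J+1)*Δ*N² = 230400/7
  k=0: +1/(0!*1!*5!*4!*0!*1!) = 1/2880
  k=1: −1/(1!*0!*4!*3!*1!*2!) = -1/288
Σ = -1/320  ⇒  CG² = 230400/7*(-1/320)² = 9/28
CG = −√(9/28) = -0.566947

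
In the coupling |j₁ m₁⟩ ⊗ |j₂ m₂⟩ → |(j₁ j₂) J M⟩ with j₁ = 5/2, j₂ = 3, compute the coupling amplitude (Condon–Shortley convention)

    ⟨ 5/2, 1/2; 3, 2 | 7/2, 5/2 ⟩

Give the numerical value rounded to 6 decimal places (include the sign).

−√(2/63) ≈ -0.178174

j₁+j₂−J=2  J+j₁−j₂=3  J−j₁+j₂=4  j₁+j₂+J+1=10
(j₁±m₁, j₂±m₂, J±M) = (3,2,5,1,6,1)
P² = 4608/7
sum k=1..2:
  [1] −1/48 = -1/48
  [2] +1/72 = 1/72
S = -1/144
C² = P²·S² = 2/63 ; C = -0.178174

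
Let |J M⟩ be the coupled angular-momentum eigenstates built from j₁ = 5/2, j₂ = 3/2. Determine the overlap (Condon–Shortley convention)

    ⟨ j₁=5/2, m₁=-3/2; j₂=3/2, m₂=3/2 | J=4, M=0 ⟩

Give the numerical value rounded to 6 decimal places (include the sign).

+√(1/14) ≈ +0.267261

j₁+j₂−J=0  J+j₁−j₂=5  J−j₁+j₂=3  j₁+j₂+J+1=9
(j₁±m₁, j₂±m₂, J±M) = (1,4,3,0,4,4)
P² = 10368/7
sum k=0..0:
  [0] +1/144 = 1/144
S = 1/144
C² = P²·S² = 1/14 ; C = +0.267261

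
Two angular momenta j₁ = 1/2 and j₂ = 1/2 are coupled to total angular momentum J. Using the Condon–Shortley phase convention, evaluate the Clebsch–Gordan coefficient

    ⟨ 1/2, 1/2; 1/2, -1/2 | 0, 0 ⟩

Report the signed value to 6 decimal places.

√[1·1!0!0!/2! · 1!0!0!1!0!0!] = √(1/2)
  +(−1)^0/∏(0,1,0,0,0,0)! = 1  (running 1)
⟨..|..⟩ = √(1/2)·(1) = +0.707107

+√(1/2) = +0.707107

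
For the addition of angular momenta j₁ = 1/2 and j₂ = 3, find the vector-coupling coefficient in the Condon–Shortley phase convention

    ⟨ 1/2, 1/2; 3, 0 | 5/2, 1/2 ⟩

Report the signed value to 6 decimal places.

triangle: 1!*0!*5!/7! = 120/5040
(j±m)!: 1!*0!*3!*3!*3!*2! = 432
prefactor² = (2J+1)*Δ*N² = 432/7
  k=0: +1/(0!*1!*0!*3!*0!*2!) = 1/12
Σ = 1/12  ⇒  CG² = 432/7*1/12² = 3/7
CG = +√(3/7) = +0.654654

+√(3/7) = +0.654654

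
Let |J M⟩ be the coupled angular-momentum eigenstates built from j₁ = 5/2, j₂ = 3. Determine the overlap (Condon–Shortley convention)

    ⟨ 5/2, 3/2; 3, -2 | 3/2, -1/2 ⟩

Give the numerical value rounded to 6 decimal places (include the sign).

-0.218218

triangle: 4!×1!×2!/8! = 48/40320
(j±m)!: 4!×1!×1!×5!×1!×2! = 5760
prefactor² = (2J+1)×Δ×N² = 192/7
  k=0: +1/(0!×4!×1!×1!×0!×1!) = 1/24
  k=1: −1/(1!×3!×0!×0!×1!×2!) = -1/12
Σ = -1/24  ⇒  CG² = 192/7×(-1/24)² = 1/21
CG = −√(1/21) = -0.218218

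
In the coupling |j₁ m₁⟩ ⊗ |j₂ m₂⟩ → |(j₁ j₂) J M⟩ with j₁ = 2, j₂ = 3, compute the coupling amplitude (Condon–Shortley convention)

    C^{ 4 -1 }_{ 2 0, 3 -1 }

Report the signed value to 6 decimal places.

triangle: 1!·3!·5!/10! = 720/3628800
(j±m)!: 2!·2!·2!·4!·3!·5! = 138240
prefactor² = (2J+1)·Δ·N² = 1728/7
  k=0: +1/(0!·1!·2!·2!·1!·3!) = 1/24
  k=1: −1/(1!·0!·1!·1!·2!·4!) = -1/48
Σ = 1/48  ⇒  CG² = 1728/7·1/48² = 3/28
CG = +√(3/28) = +0.327327

+0.327327  (= +√(3/28))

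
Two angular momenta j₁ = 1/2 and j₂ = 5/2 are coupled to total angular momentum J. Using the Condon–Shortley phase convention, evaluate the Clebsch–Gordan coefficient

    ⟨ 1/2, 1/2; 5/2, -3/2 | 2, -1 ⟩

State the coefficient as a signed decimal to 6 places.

+√(2/3) = +0.816497

√[5·1!0!4!/6! · 1!0!1!4!1!3!] = √(24)
  +(−1)^0/∏(0,1,0,1,0,3)! = 1/6  (running 1/6)
⟨..|..⟩ = √(24)·(1/6) = +0.816497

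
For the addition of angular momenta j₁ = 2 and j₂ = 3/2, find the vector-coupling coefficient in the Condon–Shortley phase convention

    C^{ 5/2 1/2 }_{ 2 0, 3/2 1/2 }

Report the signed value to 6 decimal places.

triangle: 1!×3!×2!/7! = 12/5040
(j±m)!: 2!×2!×2!×1!×3!×2! = 96
prefactor² = (2J+1)×Δ×N² = 48/35
  k=0: +1/(0!×1!×2!×2!×1!×0!) = 1/4
  k=1: −1/(1!×0!×1!×1!×2!×1!) = -1/2
Σ = -1/4  ⇒  CG² = 48/35×(-1/4)² = 3/35
CG = −√(3/35) = -0.292770

−√(3/35) ≈ -0.292770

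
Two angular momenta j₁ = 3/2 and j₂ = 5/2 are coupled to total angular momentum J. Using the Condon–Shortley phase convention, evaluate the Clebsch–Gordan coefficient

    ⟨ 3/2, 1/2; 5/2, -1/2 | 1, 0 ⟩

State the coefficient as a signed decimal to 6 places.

-0.547723

√[3·3!0!2!/6! · 2!1!2!3!1!1!] = √(6/5)
  +(−1)^1/∏(1,2,0,1,0,1)! = -1/2  (running -1/2)
⟨..|..⟩ = √(6/5)·(-1/2) = -0.547723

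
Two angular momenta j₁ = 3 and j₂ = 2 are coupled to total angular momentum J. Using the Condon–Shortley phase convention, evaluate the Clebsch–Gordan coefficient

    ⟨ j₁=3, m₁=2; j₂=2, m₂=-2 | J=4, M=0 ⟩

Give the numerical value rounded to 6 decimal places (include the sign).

triangle: 1!×5!×3!/10! = 720/3628800
(j±m)!: 5!×1!×0!×4!×4!×4! = 1658880
prefactor² = (2J+1)×Δ×N² = 20736/7
  k=0: +1/(0!×1!×1!×0!×4!×3!) = 1/144
Σ = 1/144  ⇒  CG² = 20736/7×1/144² = 1/7
CG = +√(1/7) = +0.377964

+0.377964  (= +√(1/7))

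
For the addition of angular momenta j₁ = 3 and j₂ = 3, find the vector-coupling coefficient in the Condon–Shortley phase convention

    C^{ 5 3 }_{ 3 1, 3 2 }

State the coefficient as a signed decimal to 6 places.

−√(1/6) = -0.408248

triangle: 1!*5!*5!/12! = 14400/479001600
(j±m)!: 4!*2!*5!*1!*8!*2! = 464486400
prefactor² = (2J+1)*Δ*N² = 153600
  k=0: +1/(0!*1!*2!*5!*3!*0!) = 1/1440
  k=1: −1/(1!*0!*1!*4!*4!*1!) = -1/576
Σ = -1/960  ⇒  CG² = 153600*(-1/960)² = 1/6
CG = −√(1/6) = -0.408248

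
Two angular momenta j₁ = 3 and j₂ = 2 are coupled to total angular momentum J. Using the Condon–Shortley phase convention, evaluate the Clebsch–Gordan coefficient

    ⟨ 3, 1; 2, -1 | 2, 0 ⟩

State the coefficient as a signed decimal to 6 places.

triangle: 3!*3!*1!/8! = 36/40320
(j±m)!: 4!*2!*1!*3!*2!*2! = 1152
prefactor² = (2J+1)*Δ*N² = 36/7
  k=0: +1/(0!*3!*2!*1!*1!*0!) = 1/12
  k=1: −1/(1!*2!*1!*0!*2!*1!) = -1/4
Σ = -1/6  ⇒  CG² = 36/7*(-1/6)² = 1/7
CG = −√(1/7) = -0.377964

−√(1/7) = -0.377964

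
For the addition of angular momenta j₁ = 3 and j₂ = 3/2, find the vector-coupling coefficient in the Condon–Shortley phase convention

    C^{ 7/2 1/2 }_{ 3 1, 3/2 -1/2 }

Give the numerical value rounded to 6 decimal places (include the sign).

+√(2/7) = +0.534522

triangle: 1!*5!*2!/9! = 240/362880
(j±m)!: 4!*2!*1!*2!*4!*3! = 13824
prefactor² = (2J+1)*Δ*N² = 512/7
  k=0: +1/(0!*1!*2!*1!*3!*1!) = 1/12
  k=1: −1/(1!*0!*1!*0!*4!*2!) = -1/48
Σ = 1/16  ⇒  CG² = 512/7*1/16² = 2/7
CG = +√(2/7) = +0.534522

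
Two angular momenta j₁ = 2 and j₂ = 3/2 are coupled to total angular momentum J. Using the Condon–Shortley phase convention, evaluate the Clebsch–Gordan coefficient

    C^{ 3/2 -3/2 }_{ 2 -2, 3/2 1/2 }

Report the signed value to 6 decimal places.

√[4·2!2!1!/6! · 0!4!2!1!0!3!] = √(32/5)
  +(−1)^2/∏(2,0,2,0,0,1)! = 1/4  (running 1/4)
⟨..|..⟩ = √(32/5)·(1/4) = +0.632456

+√(2/5) ≈ +0.632456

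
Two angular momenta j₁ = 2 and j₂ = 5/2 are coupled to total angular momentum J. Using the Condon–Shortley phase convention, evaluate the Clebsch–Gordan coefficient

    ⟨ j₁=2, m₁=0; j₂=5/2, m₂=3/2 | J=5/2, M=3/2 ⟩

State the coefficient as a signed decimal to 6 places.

j₁+j₂−J=2  J+j₁−j₂=2  J−j₁+j₂=3  j₁+j₂+J+1=8
(j₁±m₁, j₂±m₂, J±M) = (2,2,4,1,4,1)
P² = 288/35
sum k=1..2:
  [1] −1/6 = -1/6
  [2] +1/8 = 1/8
S = -1/24
C² = P²·S² = 1/70 ; C = -0.119523

-0.119523  (= −√(1/70))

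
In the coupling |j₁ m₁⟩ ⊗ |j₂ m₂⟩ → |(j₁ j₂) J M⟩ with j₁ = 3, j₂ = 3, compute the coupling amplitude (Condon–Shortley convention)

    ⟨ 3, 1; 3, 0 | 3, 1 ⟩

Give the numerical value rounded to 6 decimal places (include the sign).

√[7·3!3!3!/10! · 4!2!3!3!4!2!] = √(864/25)
  +(−1)^0/∏(0,3,2,3,1,0)! = 1/72  (running 1/72)
  +(−1)^1/∏(1,2,1,2,2,1)! = -1/8  (running -1/9)
  +(−1)^2/∏(2,1,0,1,3,2)! = 1/24  (running -5/72)
⟨..|..⟩ = √(864/25)·(-5/72) = -0.408248

−√(1/6) = -0.408248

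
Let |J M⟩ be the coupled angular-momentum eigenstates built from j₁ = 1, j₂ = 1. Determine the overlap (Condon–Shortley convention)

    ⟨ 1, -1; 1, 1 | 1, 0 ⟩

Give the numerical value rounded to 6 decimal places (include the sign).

j₁+j₂−J=1  J+j₁−j₂=1  J−j₁+j₂=1  j₁+j₂+J+1=4
(j₁±m₁, j₂±m₂, J±M) = (0,2,2,0,1,1)
P² = 1/2
sum k=1..1:
  [1] −1/1 = -1
S = -1
C² = P²·S² = 1/2 ; C = -0.707107

-0.707107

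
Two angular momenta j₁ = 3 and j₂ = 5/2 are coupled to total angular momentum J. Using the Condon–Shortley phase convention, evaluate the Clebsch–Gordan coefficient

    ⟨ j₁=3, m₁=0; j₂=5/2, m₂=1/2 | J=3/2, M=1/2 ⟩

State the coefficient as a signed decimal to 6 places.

j₁+j₂−J=4  J+j₁−j₂=2  J−j₁+j₂=1  j₁+j₂+J+1=8
(j₁±m₁, j₂±m₂, J±M) = (3,3,3,2,2,1)
P² = 144/35
sum k=2..3:
  [2] +1/4 = 1/4
  [3] −1/12 = -1/12
S = 1/6
C² = P²·S² = 4/35 ; C = +0.338062

+0.338062  (= +√(4/35))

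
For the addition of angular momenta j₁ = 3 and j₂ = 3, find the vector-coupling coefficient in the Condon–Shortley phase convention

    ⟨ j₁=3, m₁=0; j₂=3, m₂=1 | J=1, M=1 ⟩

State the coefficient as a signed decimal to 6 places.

triangle: 5!*1!*1!/8! = 120/40320
(j±m)!: 3!*3!*4!*2!*2!*0! = 3456
prefactor² = (2J+1)*Δ*N² = 216/7
  k=3: −1/(3!*2!*0!*1!*1!*0!) = -1/12
Σ = -1/12  ⇒  CG² = 216/7*(-1/12)² = 3/14
CG = −√(3/14) = -0.462910

−√(3/14) = -0.462910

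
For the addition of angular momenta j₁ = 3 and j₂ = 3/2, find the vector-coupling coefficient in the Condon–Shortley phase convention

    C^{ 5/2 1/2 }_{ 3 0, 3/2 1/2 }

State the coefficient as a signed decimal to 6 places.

-0.414039  (= −√(6/35))

√[6·2!4!1!/8! · 3!3!2!1!3!2!] = √(216/35)
  +(−1)^1/∏(1,1,2,1,2,0)! = -1/4  (running -1/4)
  +(−1)^2/∏(2,0,1,0,3,1)! = 1/12  (running -1/6)
⟨..|..⟩ = √(216/35)·(-1/6) = -0.414039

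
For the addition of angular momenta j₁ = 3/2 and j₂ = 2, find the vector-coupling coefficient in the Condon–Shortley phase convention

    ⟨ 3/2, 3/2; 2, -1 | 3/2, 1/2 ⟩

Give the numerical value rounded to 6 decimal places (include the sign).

j₁+j₂−J=2  J+j₁−j₂=1  J−j₁+j₂=2  j₁+j₂+J+1=6
(j₁±m₁, j₂±m₂, J±M) = (3,0,1,3,2,1)
P² = 8/5
sum k=0..0:
  [0] +1/2 = 1/2
S = 1/2
C² = P²·S² = 2/5 ; C = +0.632456

+√(2/5) ≈ +0.632456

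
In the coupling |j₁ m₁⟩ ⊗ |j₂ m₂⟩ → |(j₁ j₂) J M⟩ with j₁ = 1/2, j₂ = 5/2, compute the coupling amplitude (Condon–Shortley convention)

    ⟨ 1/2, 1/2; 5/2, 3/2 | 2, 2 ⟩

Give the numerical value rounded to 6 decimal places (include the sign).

triangle: 1!*0!*4!/6! = 24/720
(j±m)!: 1!*0!*4!*1!*4!*0! = 576
prefactor² = (2J+1)*Δ*N² = 96
  k=0: +1/(0!*1!*0!*4!*0!*0!) = 1/24
Σ = 1/24  ⇒  CG² = 96*1/24² = 1/6
CG = +√(1/6) = +0.408248

+√(1/6) ≈ +0.408248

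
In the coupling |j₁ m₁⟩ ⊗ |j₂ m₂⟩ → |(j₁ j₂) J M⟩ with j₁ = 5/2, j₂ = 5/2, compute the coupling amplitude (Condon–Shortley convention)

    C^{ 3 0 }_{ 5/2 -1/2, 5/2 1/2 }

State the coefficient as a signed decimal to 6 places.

−√(4/45) = -0.298142

triangle: 2!×3!×3!/9! = 72/362880
(j±m)!: 2!×3!×3!×2!×3!×3! = 5184
prefactor² = (2J+1)×Δ×N² = 36/5
  k=0: +1/(0!×2!×3!×3!×0!×0!) = 1/72
  k=1: −1/(1!×1!×2!×2!×1!×1!) = -1/4
  k=2: +1/(2!×0!×1!×1!×2!×2!) = 1/8
Σ = -1/9  ⇒  CG² = 36/5×(-1/9)² = 4/45
CG = −√(4/45) = -0.298142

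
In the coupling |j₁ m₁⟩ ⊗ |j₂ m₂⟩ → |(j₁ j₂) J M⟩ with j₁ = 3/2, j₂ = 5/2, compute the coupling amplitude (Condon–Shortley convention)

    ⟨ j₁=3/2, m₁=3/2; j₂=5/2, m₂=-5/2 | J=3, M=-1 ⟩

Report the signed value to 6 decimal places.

triangle: 1!×2!×4!/8! = 48/40320
(j±m)!: 3!×0!×0!×5!×2!×4! = 34560
prefactor² = (2J+1)×Δ×N² = 288
  k=0: +1/(0!×1!×0!×0!×2!×4!) = 1/48
Σ = 1/48  ⇒  CG² = 288×1/48² = 1/8
CG = +√(1/8) = +0.353553

+√(1/8) = +0.353553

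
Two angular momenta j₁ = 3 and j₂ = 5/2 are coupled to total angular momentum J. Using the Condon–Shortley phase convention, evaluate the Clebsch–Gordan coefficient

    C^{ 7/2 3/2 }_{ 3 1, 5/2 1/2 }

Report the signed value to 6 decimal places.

−√(5/21) ≈ -0.487950

triangle: 2!×4!×3!/10! = 288/3628800
(j±m)!: 4!×2!×3!×2!×5!×2! = 138240
prefactor² = (2J+1)×Δ×N² = 3072/35
  k=0: +1/(0!×2!×2!×3!×2!×0!) = 1/48
  k=1: −1/(1!×1!×1!×2!×3!×1!) = -1/12
  k=2: +1/(2!×0!×0!×1!×4!×2!) = 1/96
Σ = -5/96  ⇒  CG² = 3072/35×(-5/96)² = 5/21
CG = −√(5/21) = -0.487950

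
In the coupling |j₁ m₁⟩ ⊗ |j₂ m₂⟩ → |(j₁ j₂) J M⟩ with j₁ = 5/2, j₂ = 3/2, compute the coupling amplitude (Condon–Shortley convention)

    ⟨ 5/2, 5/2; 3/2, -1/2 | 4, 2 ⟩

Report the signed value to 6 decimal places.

j₁+j₂−J=0  J+j₁−j₂=5  J−j₁+j₂=3  j₁+j₂+J+1=9
(j₁±m₁, j₂±m₂, J±M) = (5,0,1,2,6,2)
P² = 43200/7
sum k=0..0:
  [0] +1/240 = 1/240
S = 1/240
C² = P²·S² = 3/28 ; C = +0.327327

+√(3/28) ≈ +0.327327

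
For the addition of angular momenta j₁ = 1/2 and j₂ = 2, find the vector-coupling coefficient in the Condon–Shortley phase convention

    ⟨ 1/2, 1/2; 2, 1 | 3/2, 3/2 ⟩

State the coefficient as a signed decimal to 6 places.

+0.447214  (= +√(1/5))

j₁+j₂−J=1  J+j₁−j₂=0  J−j₁+j₂=3  j₁+j₂+J+1=5
(j₁±m₁, j₂±m₂, J±M) = (1,0,3,1,3,0)
P² = 36/5
sum k=0..0:
  [0] +1/6 = 1/6
S = 1/6
C² = P²·S² = 1/5 ; C = +0.447214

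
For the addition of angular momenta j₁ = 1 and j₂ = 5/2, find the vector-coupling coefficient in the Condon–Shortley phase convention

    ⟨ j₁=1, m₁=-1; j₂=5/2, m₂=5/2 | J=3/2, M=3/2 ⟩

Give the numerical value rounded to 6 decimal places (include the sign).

j₁+j₂−J=2  J+j₁−j₂=0  J−j₁+j₂=3  j₁+j₂+J+1=6
(j₁±m₁, j₂±m₂, J±M) = (0,2,5,0,3,0)
P² = 96
sum k=2..2:
  [2] +1/12 = 1/12
S = 1/12
C² = P²·S² = 2/3 ; C = +0.816497

+0.816497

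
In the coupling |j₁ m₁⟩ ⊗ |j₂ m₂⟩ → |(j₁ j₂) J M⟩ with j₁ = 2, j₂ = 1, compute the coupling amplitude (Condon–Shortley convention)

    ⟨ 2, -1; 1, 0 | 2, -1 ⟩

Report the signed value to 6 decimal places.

√[5·1!3!1!/6! · 1!3!1!1!1!3!] = √(3/2)
  +(−1)^0/∏(0,1,3,1,0,0)! = 1/6  (running 1/6)
  +(−1)^1/∏(1,0,2,0,1,1)! = -1/2  (running -1/3)
⟨..|..⟩ = √(3/2)·(-1/3) = -0.408248

-0.408248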